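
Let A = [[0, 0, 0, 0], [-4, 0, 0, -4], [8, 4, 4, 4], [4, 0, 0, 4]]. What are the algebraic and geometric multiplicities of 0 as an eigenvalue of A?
The characteristic polynomial is x^2(x - 4)^2, so the factor x appears with exponent 2: the algebraic multiplicity is 2.

rank(A) = 2, so the eigenspace has dimension 4 - 2 = 2: the geometric multiplicity is 2.

algebraic multiplicity 2, geometric multiplicity 2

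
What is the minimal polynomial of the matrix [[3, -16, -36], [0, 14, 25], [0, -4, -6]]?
m_A(x) = (x - 4)^2(x - 3)

The characteristic polynomial factors as (x - 4)^2(x - 3). The minimal polynomial is ∏(x - λ)^{k_λ} where k_λ is the size of the largest Jordan block at λ.

For λ = 3: rank(A - 3I) = 2, and the largest Jordan block has size 1 (the smallest k with rank((A - 3I)^k) = rank((A - 3I)^(k+1))).
For λ = 4: rank(A - 4I) = 2, and the largest Jordan block has size 2 (the smallest k with rank((A - 4I)^k) = rank((A - 4I)^(k+1))).

So m_A(x) = (x - 4)^2(x - 3).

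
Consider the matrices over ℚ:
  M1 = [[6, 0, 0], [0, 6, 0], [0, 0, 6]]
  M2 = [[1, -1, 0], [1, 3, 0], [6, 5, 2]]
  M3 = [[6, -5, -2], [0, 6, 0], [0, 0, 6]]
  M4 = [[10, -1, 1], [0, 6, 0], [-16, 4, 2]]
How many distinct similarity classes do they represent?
Characteristic polynomials: χ_{M1} = (x - 6)^3, χ_{M2} = (x - 2)^3, χ_{M3} = (x - 6)^3, χ_{M4} = (x - 6)^3.

{M1}: invariant factors x - 6, x - 6, x - 6.

{M2}: invariant factors (x - 2)^3.

{M3, M4}: invariant factors x - 6, (x - 6)^2.

Matrices are similar if and only if their invariant-factor lists agree; the partition into similarity classes is {M1}, {M2}, {M3, M4}.

3 classes: {M1}, {M2}, {M3, M4}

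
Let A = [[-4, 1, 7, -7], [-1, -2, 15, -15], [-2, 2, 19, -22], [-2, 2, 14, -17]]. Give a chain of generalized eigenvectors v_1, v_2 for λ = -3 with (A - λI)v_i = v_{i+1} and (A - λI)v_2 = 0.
We seek v_1 ∈ ker((A + 3I)^2) \ ker(A + 3I), then set v_{i+1} = (A + 3I) v_i.

One such chain is v_1 = [[2, 3, 4, 4]]^T, v_2 = [[1, 1, 2, 2]]^T. Check: (A + 3I) v_2 = [[0, 0, 0, 0]]^T = 0.

v_1 = [[2, 3, 4, 4]]^T, v_2 = [[1, 1, 2, 2]]^T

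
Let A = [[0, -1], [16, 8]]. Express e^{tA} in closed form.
A has Jordan form J = [[4, 1], [0, 4]] with A = PJP^{-1}, so e^{tA} = P e^{tJ} P^{-1}.

For a Jordan block J_k(λ), e^{tJ_k(λ)} = e^{λt} · (I + tN + t^2 N^2/2! + ... + t^{k-1} N^{k-1}/(k-1)!) where N is the nilpotent superdiagonal part.

Assembling the blocks and conjugating back gives the entries of e^{tA} as shown above.

e^{tA} = [[(1 - 4*t)*e^{4*t}, -t*e^{4*t}], [16*t*e^{4*t}, (4*t + 1)*e^{4*t}]]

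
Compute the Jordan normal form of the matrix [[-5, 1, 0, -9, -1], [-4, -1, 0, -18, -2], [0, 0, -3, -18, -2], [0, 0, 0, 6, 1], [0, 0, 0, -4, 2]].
The characteristic polynomial is det(xI - A) = (x - 4)^2(x + 3)^3, so the eigenvalues are -3 (algebraic multiplicity 3), 4 (algebraic multiplicity 2).

For λ = -3: rank(A + 3I) = 3, rank((A + 3I)^2) = 2. The eigenspace has dimension 5 - 3 = 2, so there are 2 Jordan blocks; the rank sequence gives block sizes [2, 1].

For λ = 4: rank(A - 4I) = 4, rank((A - 4I)^2) = 3. The eigenspace has dimension 5 - 4 = 1, so there is 1 Jordan block; the rank sequence gives block sizes [2].

Assembling the blocks gives the Jordan form J above.

J = [[-3, 1, 0, 0, 0], [0, -3, 0, 0, 0], [0, 0, -3, 0, 0], [0, 0, 0, 4, 1], [0, 0, 0, 0, 4]]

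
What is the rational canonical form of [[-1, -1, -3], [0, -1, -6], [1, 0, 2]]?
R = [[0, 0, 5], [1, 0, 0], [0, 1, 0]]

The invariant factors of A (the non-unit diagonal entries of the Smith normal form of xI - A over ℚ[x]) are x^3 - 5, each dividing the next. The characteristic polynomial is their product, x^3 - 5.

The rational canonical form is the block-diagonal matrix of companion matrices C(f_i):
R = [[0, 0, 5], [1, 0, 0], [0, 1, 0]].

Note the characteristic polynomial does not split into linear factors over ℚ, so A has no Jordan form over ℚ; the rational canonical form exists over any field.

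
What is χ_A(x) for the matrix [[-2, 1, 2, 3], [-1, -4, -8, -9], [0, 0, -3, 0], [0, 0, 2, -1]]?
χ_A(x) = (x + 1)(x + 3)^3

xI - A = [[x + 2, -1, -2, -3], [1, x + 4, 8, 9], [0, 0, x + 3, 0], [0, 0, -2, x + 1]].

Expanding det(xI - A) along the first row:
det(xI - A) = + (x + 2)·det([[x + 4, 8, 9], [0, x + 3, 0], [0, -2, x + 1]]) - (-1)·det([[1, 8, 9], [0, x + 3, 0], [0, -2, x + 1]]) + (-2)·det([[1, x + 4, 9], [0, 0, 0], [0, 0, x + 1]]) - (-3)·det([[1, x + 4, 8], [0, 0, x + 3], [0, 0, -2]]).

Evaluating gives χ_A(x) = x^4 + 10x^3 + 36x^2 + 54x + 27 = (x + 1)(x + 3)^3.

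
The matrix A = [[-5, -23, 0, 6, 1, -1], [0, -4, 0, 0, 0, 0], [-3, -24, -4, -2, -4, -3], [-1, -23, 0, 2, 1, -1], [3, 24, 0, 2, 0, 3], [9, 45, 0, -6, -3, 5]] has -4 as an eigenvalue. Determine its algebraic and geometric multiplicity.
algebraic multiplicity 3, geometric multiplicity 3

The characteristic polynomial is (x - 2)^3(x + 4)^3, so the factor x + 4 appears with exponent 3: the algebraic multiplicity is 3.

rank(A + 4I) = 3, so the eigenspace has dimension 6 - 3 = 3: the geometric multiplicity is 3.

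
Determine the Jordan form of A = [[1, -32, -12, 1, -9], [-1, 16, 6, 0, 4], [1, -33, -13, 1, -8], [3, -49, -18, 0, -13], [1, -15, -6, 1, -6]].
The characteristic polynomial is det(xI - A) = (x - 2)(x + 1)^4, so the eigenvalues are -1 (algebraic multiplicity 4), 2 (algebraic multiplicity 1).

For λ = -1: rank(A + I) = 3, rank((A + I)^2) = 1. The eigenspace has dimension 5 - 3 = 2, so there are 2 Jordan blocks; the rank sequence gives block sizes [2, 2].

For λ = 2: algebraic multiplicity 1 gives one 1×1 block.

Assembling the blocks gives the Jordan form J above.

J = [[-1, 1, 0, 0, 0], [0, -1, 0, 0, 0], [0, 0, -1, 1, 0], [0, 0, 0, -1, 0], [0, 0, 0, 0, 2]]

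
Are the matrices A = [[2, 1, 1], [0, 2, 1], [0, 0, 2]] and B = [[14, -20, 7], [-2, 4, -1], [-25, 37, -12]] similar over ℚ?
Two matrices over a field are similar if and only if they have the same invariant factors.

Both A and B have characteristic polynomial (x - 2)^3 and minimal polynomial (x - 2)^3. Computing further, both have invariant factors (x - 2)^3. Hence A and B are similar.

Yes.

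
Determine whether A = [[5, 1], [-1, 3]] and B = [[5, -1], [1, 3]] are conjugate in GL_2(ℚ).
Yes.

Two matrices over a field are similar if and only if they have the same invariant factors.

Both A and B have characteristic polynomial (x - 4)^2 and minimal polynomial (x - 4)^2. Computing further, both have invariant factors (x - 4)^2. Hence A and B are similar.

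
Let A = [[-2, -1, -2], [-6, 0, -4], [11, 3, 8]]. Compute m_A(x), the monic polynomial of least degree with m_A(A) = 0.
The characteristic polynomial factors as (x - 2)^3. The minimal polynomial is ∏(x - λ)^{k_λ} where k_λ is the size of the largest Jordan block at λ.

For λ = 2: rank(A - 2I) = 2, and the largest Jordan block has size 3 (the smallest k with rank((A - 2I)^k) = rank((A - 2I)^(k+1))).

So m_A(x) = (x - 2)^3.

m_A(x) = (x - 2)^3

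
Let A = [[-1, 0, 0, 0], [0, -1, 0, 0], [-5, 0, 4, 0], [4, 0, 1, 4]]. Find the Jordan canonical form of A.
J = [[-1, 0, 0, 0], [0, -1, 0, 0], [0, 0, 4, 1], [0, 0, 0, 4]]

The characteristic polynomial is det(xI - A) = (x - 4)^2(x + 1)^2, so the eigenvalues are -1 (algebraic multiplicity 2), 4 (algebraic multiplicity 2).

For λ = -1: rank(A + I) = 2. The eigenspace has dimension 4 - 2 = 2, so there are 2 Jordan blocks; the rank sequence gives block sizes [1, 1].

For λ = 4: rank(A - 4I) = 3, rank((A - 4I)^2) = 2. The eigenspace has dimension 4 - 3 = 1, so there is 1 Jordan block; the rank sequence gives block sizes [2].

Assembling the blocks gives the Jordan form J above.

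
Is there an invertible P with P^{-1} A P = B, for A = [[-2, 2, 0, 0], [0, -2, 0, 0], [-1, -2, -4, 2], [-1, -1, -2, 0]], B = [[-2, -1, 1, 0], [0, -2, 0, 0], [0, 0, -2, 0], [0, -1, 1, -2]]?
No.

Both have characteristic polynomial (x + 2)^4 and minimal polynomial (x + 2)^2. But rank(A + 2I) = 2 for A while rank(B + 2I) = 1 for B, so the number of Jordan blocks at λ = -2 differs. A and B are not similar.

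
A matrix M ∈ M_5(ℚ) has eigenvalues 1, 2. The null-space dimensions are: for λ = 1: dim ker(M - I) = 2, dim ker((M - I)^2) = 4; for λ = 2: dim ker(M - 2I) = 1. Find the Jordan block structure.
λ = 1: successive nullity increments [2, 2] count blocks of size ≥ k; block sizes are [2, 2].
λ = 2: successive nullity increments [1] count blocks of size ≥ k; block sizes are [1].

Jordan blocks: (1, 2), (1, 2), (2, 1)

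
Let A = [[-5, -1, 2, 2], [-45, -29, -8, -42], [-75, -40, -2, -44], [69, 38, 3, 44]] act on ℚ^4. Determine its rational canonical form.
The invariant factors of A (the non-unit diagonal entries of the Smith normal form of xI - A over ℚ[x]) are (x^2 - 4x - 6)^2, each dividing the next. The characteristic polynomial is their product, (x^2 - 4x - 6)^2.

The rational canonical form is the block-diagonal matrix of companion matrices C(f_i):
R = [[0, 0, 0, -36], [1, 0, 0, -48], [0, 1, 0, -4], [0, 0, 1, 8]].

Note the characteristic polynomial does not split into linear factors over ℚ, so A has no Jordan form over ℚ; the rational canonical form exists over any field.

R = [[0, 0, 0, -36], [1, 0, 0, -48], [0, 1, 0, -4], [0, 0, 1, 8]]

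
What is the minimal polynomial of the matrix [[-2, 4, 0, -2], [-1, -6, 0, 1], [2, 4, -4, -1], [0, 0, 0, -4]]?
The characteristic polynomial factors as (x + 4)^4. The minimal polynomial is ∏(x - λ)^{k_λ} where k_λ is the size of the largest Jordan block at λ.

For λ = -4: rank(A + 4I) = 2, and the largest Jordan block has size 2 (the smallest k with rank((A + 4I)^k) = rank((A + 4I)^(k+1))).

So m_A(x) = (x + 4)^2.

m_A(x) = (x + 4)^2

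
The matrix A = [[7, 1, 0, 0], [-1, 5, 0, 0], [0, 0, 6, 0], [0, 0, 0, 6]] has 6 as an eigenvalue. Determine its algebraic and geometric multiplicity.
algebraic multiplicity 4, geometric multiplicity 3

The characteristic polynomial is (x - 6)^4, so the factor x - 6 appears with exponent 4: the algebraic multiplicity is 4.

rank(A - 6I) = 1, so the eigenspace has dimension 4 - 1 = 3: the geometric multiplicity is 3.

Since 3 < 4, A is not diagonalizable.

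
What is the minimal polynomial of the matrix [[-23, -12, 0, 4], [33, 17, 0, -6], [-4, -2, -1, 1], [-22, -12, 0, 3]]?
m_A(x) = (x + 1)^2

The characteristic polynomial factors as (x + 1)^4. The minimal polynomial is ∏(x - λ)^{k_λ} where k_λ is the size of the largest Jordan block at λ.

For λ = -1: rank(A + I) = 2, and the largest Jordan block has size 2 (the smallest k with rank((A + I)^k) = rank((A + I)^(k+1))).

So m_A(x) = (x + 1)^2.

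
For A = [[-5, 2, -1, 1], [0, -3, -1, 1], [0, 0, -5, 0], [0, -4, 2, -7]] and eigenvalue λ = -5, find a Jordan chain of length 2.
v_1 = [[0, 2, 1, -2]]^T, v_2 = [[1, 1, 0, -2]]^T

We seek v_1 ∈ ker((A + 5I)^2) \ ker(A + 5I), then set v_{i+1} = (A + 5I) v_i.

One such chain is v_1 = [[0, 2, 1, -2]]^T, v_2 = [[1, 1, 0, -2]]^T. Check: (A + 5I) v_2 = [[0, 0, 0, 0]]^T = 0.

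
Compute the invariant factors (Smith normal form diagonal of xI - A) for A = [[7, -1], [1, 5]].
The Jordan structure of A has elementary divisors (x - 6)^2. Arranging the block sizes at each eigenvalue in decreasing order and taking row products gives the invariant factors.

Invariant factors (smallest first, each dividing the next): (x - 6)^2.

Check: the last factor (x - 6)^2 is the minimal polynomial, and the product (x - 6)^2 is the characteristic polynomial.

(x - 6)^2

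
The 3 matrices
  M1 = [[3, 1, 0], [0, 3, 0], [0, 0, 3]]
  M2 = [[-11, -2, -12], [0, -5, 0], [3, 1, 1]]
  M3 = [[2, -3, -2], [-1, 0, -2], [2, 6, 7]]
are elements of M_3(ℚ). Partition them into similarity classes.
Characteristic polynomials: χ_{M1} = (x - 3)^3, χ_{M2} = (x + 5)^3, χ_{M3} = (x - 3)^3.

{M1, M3}: invariant factors x - 3, (x - 3)^2.

{M2}: invariant factors x + 5, (x + 5)^2.

Matrices are similar if and only if their invariant-factor lists agree; the partition into similarity classes is {M1, M3}, {M2}.

2 classes: {M1, M3}, {M2}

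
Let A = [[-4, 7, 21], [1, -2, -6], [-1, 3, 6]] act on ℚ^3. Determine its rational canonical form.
R = [[0, 0, -3], [1, 0, -4], [0, 1, 0]]

The invariant factors of A (the non-unit diagonal entries of the Smith normal form of xI - A over ℚ[x]) are x^3 + 4x + 3, each dividing the next. The characteristic polynomial is their product, x^3 + 4x + 3.

The rational canonical form is the block-diagonal matrix of companion matrices C(f_i):
R = [[0, 0, -3], [1, 0, -4], [0, 1, 0]].

Note the characteristic polynomial does not split into linear factors over ℚ, so A has no Jordan form over ℚ; the rational canonical form exists over any field.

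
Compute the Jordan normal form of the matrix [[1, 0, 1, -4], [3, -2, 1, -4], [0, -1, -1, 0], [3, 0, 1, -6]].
The characteristic polynomial is det(xI - A) = (x + 2)^4, so the eigenvalues are -2 (algebraic multiplicity 4).

For λ = -2: rank(A + 2I) = 2, rank((A + 2I)^2) = 1, rank((A + 2I)^3) = 0. The eigenspace has dimension 4 - 2 = 2, so there are 2 Jordan blocks; the rank sequence gives block sizes [3, 1].

Assembling the blocks gives the Jordan form J above.

J = [[-2, 1, 0, 0], [0, -2, 1, 0], [0, 0, -2, 0], [0, 0, 0, -2]]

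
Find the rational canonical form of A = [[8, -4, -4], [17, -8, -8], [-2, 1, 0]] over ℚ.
The invariant factors of A (the non-unit diagonal entries of the Smith normal form of xI - A over ℚ[x]) are x^3 + 4x + 4, each dividing the next. The characteristic polynomial is their product, x^3 + 4x + 4.

The rational canonical form is the block-diagonal matrix of companion matrices C(f_i):
R = [[0, 0, -4], [1, 0, -4], [0, 1, 0]].

Note the characteristic polynomial does not split into linear factors over ℚ, so A has no Jordan form over ℚ; the rational canonical form exists over any field.

R = [[0, 0, -4], [1, 0, -4], [0, 1, 0]]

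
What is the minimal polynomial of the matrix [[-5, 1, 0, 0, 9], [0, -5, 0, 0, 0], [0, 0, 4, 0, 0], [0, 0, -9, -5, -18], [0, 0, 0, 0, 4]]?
m_A(x) = (x - 4)(x + 5)^2

The characteristic polynomial factors as (x - 4)^2(x + 5)^3. The minimal polynomial is ∏(x - λ)^{k_λ} where k_λ is the size of the largest Jordan block at λ.

For λ = -5: rank(A + 5I) = 3, and the largest Jordan block has size 2 (the smallest k with rank((A + 5I)^k) = rank((A + 5I)^(k+1))).
For λ = 4: rank(A - 4I) = 3, and the largest Jordan block has size 1 (the smallest k with rank((A - 4I)^k) = rank((A - 4I)^(k+1))).

So m_A(x) = (x - 4)(x + 5)^2.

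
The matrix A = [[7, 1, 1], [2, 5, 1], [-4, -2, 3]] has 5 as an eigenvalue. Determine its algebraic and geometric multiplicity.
The characteristic polynomial is (x - 5)^3, so the factor x - 5 appears with exponent 3: the algebraic multiplicity is 3.

rank(A - 5I) = 2, so the eigenspace has dimension 3 - 2 = 1: the geometric multiplicity is 1.

Since 1 < 3, A is not diagonalizable.

algebraic multiplicity 3, geometric multiplicity 1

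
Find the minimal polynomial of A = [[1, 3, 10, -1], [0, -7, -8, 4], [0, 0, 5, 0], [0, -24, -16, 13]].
The characteristic polynomial factors as (x - 5)^2(x - 1)^2. The minimal polynomial is ∏(x - λ)^{k_λ} where k_λ is the size of the largest Jordan block at λ.

For λ = 1: rank(A - I) = 3, and the largest Jordan block has size 2 (the smallest k with rank((A - I)^k) = rank((A - I)^(k+1))).
For λ = 5: rank(A - 5I) = 2, and the largest Jordan block has size 1 (the smallest k with rank((A - 5I)^k) = rank((A - 5I)^(k+1))).

So m_A(x) = (x - 5)(x - 1)^2.

m_A(x) = (x - 5)(x - 1)^2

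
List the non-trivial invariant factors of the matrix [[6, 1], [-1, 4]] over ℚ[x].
The Jordan structure of A has elementary divisors (x - 5)^2. Arranging the block sizes at each eigenvalue in decreasing order and taking row products gives the invariant factors.

Invariant factors (smallest first, each dividing the next): (x - 5)^2.

Check: the last factor (x - 5)^2 is the minimal polynomial, and the product (x - 5)^2 is the characteristic polynomial.

(x - 5)^2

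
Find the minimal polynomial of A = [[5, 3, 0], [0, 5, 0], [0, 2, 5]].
m_A(x) = (x - 5)^2

The characteristic polynomial factors as (x - 5)^3. The minimal polynomial is ∏(x - λ)^{k_λ} where k_λ is the size of the largest Jordan block at λ.

For λ = 5: rank(A - 5I) = 1, and the largest Jordan block has size 2 (the smallest k with rank((A - 5I)^k) = rank((A - 5I)^(k+1))).

So m_A(x) = (x - 5)^2.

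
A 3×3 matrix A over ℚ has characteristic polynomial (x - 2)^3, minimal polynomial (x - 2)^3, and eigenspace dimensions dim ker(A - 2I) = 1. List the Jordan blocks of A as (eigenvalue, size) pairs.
Jordan blocks: (2, 3)

λ = 2: algebraic multiplicity 3 (exponent in χ_A), largest block size 3 (exponent in m_A), 1 block (geometric multiplicity). This forces block sizes [3].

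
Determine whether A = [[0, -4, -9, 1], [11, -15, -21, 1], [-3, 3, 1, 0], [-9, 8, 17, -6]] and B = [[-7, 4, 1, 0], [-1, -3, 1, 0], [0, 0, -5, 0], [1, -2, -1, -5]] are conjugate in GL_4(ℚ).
Yes.

Two matrices over a field are similar if and only if they have the same invariant factors.

Both A and B have characteristic polynomial (x + 5)^4 and minimal polynomial (x + 5)^3. Computing further, both have invariant factors x + 5, (x + 5)^3. Hence A and B are similar.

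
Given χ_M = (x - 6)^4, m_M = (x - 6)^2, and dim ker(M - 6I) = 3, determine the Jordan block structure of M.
λ = 6: algebraic multiplicity 4 (exponent in χ_M), largest block size 2 (exponent in m_M), 3 blocks (geometric multiplicity). These force block sizes [2, 1, 1].

Jordan blocks: (6, 2), (6, 1), (6, 1)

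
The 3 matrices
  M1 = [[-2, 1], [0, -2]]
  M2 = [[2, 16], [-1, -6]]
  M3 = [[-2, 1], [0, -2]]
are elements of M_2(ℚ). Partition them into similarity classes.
Characteristic polynomials: χ_{M1} = (x + 2)^2, χ_{M2} = (x + 2)^2, χ_{M3} = (x + 2)^2.

{M1, M2, M3}: invariant factors (x + 2)^2.

Matrices are similar if and only if their invariant-factor lists agree; the partition into similarity classes is {M1, M2, M3}.

1 class: {M1, M2, M3}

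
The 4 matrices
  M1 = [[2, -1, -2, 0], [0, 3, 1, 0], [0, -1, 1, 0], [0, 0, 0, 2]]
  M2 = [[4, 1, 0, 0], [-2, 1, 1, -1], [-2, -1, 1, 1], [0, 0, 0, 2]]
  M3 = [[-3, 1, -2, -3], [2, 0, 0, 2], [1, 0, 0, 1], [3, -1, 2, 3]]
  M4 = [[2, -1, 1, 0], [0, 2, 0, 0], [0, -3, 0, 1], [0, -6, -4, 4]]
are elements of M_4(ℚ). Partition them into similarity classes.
Characteristic polynomials: χ_{M1} = (x - 2)^4, χ_{M2} = (x - 2)^4, χ_{M3} = x^4, χ_{M4} = (x - 2)^4.

{M1, M2, M4}: invariant factors x - 2, (x - 2)^3.

{M3}: invariant factors x^2, x^2.

Matrices are similar if and only if their invariant-factor lists agree; the partition into similarity classes is {M1, M2, M4}, {M3}.

2 classes: {M1, M2, M4}, {M3}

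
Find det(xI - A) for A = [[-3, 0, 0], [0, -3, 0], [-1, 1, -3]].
χ_A(x) = (x + 3)^3

xI - A = [[x + 3, 0, 0], [0, x + 3, 0], [1, -1, x + 3]].

Expanding det(xI - A) along the first row:
det(xI - A) = + (x + 3)·det([[x + 3, 0], [-1, x + 3]]) - (0)·det([[0, 0], [1, x + 3]]) + (0)·det([[0, x + 3], [1, -1]]).

Evaluating gives χ_A(x) = x^3 + 9x^2 + 27x + 27 = (x + 3)^3.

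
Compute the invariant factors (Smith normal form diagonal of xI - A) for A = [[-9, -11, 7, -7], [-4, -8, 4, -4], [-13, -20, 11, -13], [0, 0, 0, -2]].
x + 2, (x + 2)^3

The Jordan structure of A has elementary divisors (x + 2)^3, (x + 2). Arranging the block sizes at each eigenvalue in decreasing order and taking row products gives the invariant factors.

Invariant factors (smallest first, each dividing the next): x + 2, (x + 2)^3.

Check: the last factor (x + 2)^3 is the minimal polynomial, and the product (x + 2)^4 is the characteristic polynomial.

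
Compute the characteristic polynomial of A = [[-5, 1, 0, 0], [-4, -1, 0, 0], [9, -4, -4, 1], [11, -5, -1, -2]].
xI - A = [[x + 5, -1, 0, 0], [4, x + 1, 0, 0], [-9, 4, x + 4, -1], [-11, 5, 1, x + 2]].

Expanding det(xI - A) along the first row:
det(xI - A) = + (x + 5)·det([[x + 1, 0, 0], [4, x + 4, -1], [5, 1, x + 2]]) - (-1)·det([[4, 0, 0], [-9, x + 4, -1], [-11, 1, x + 2]]) + (0)·det([[4, x + 1, 0], [-9, 4, -1], [-11, 5, x + 2]]) - (0)·det([[4, x + 1, 0], [-9, 4, x + 4], [-11, 5, 1]]).

Evaluating gives χ_A(x) = x^4 + 12x^3 + 54x^2 + 108x + 81 = (x + 3)^4.

χ_A(x) = (x + 3)^4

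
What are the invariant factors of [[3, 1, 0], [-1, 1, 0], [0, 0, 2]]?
x - 2, (x - 2)^2

The Jordan structure of A has elementary divisors (x - 2)^2, (x - 2). Arranging the block sizes at each eigenvalue in decreasing order and taking row products gives the invariant factors.

Invariant factors (smallest first, each dividing the next): x - 2, (x - 2)^2.

Check: the last factor (x - 2)^2 is the minimal polynomial, and the product (x - 2)^3 is the characteristic polynomial.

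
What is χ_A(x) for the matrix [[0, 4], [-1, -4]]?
χ_A(x) = (x + 2)^2

xI - A = [[x, -4], [1, x + 4]].

Expanding det(xI - A) along the first row:
det(xI - A) = + (x)·det([[x + 4]]) - (-4)·det([[1]]).

Evaluating gives χ_A(x) = x^2 + 4x + 4 = (x + 2)^2.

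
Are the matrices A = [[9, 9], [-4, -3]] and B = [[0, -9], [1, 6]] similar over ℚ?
Two matrices over a field are similar if and only if they have the same invariant factors.

Both A and B have characteristic polynomial (x - 3)^2 and minimal polynomial (x - 3)^2. Computing further, both have invariant factors (x - 3)^2. Hence A and B are similar.

Yes.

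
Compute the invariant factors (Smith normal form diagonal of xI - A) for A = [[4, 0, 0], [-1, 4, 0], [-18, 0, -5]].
The Jordan structure of A has elementary divisors (x + 5), (x - 4)^2. Arranging the block sizes at each eigenvalue in decreasing order and taking row products gives the invariant factors.

Invariant factors (smallest first, each dividing the next): (x - 4)^2(x + 5).

Check: the last factor (x - 4)^2(x + 5) is the minimal polynomial, and the product (x - 4)^2(x + 5) is the characteristic polynomial.

(x - 4)^2(x + 5)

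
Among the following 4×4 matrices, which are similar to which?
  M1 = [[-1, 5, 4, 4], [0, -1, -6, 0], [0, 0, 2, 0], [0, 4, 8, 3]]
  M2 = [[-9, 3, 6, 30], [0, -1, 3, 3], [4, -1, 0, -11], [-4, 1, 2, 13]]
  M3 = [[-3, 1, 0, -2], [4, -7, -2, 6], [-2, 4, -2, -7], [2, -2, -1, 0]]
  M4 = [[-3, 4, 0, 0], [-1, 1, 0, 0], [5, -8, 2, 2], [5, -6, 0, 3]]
Characteristic polynomials: χ_{M1} = (x - 3)(x - 2)(x + 1)^2, χ_{M2} = (x - 3)(x - 2)(x + 1)^2, χ_{M3} = (x + 3)^4, χ_{M4} = (x - 3)(x - 2)(x + 1)^2.

{M1, M2, M4}: invariant factors (x - 3)(x - 2)(x + 1)^2.

{M3}: invariant factors (x + 3)^2, (x + 3)^2.

Matrices are similar if and only if their invariant-factor lists agree; the partition into similarity classes is {M1, M2, M4}, {M3}.

2 classes: {M1, M2, M4}, {M3}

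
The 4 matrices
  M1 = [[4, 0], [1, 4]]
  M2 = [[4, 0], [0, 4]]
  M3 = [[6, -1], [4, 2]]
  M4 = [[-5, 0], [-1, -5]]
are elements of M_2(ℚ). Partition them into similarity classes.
3 classes: {M1, M3}, {M2}, {M4}

Characteristic polynomials: χ_{M1} = (x - 4)^2, χ_{M2} = (x - 4)^2, χ_{M3} = (x - 4)^2, χ_{M4} = (x + 5)^2.

{M1, M3}: invariant factors (x - 4)^2.

{M2}: invariant factors x - 4, x - 4.

{M4}: invariant factors (x + 5)^2.

Matrices are similar if and only if their invariant-factor lists agree; the partition into similarity classes is {M1, M3}, {M2}, {M4}.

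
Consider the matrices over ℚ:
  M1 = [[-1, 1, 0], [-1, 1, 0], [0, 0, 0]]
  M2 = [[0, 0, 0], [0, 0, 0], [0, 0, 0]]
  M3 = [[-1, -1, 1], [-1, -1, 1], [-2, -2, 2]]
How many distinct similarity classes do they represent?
Characteristic polynomials: χ_{M1} = x^3, χ_{M2} = x^3, χ_{M3} = x^3.

{M1, M3}: invariant factors x, x^2.

{M2}: invariant factors x, x, x.

Matrices are similar if and only if their invariant-factor lists agree; the partition into similarity classes is {M1, M3}, {M2}.

2 classes: {M1, M3}, {M2}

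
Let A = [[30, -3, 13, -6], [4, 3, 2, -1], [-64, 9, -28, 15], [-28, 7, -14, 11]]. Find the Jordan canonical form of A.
J = [[4, 1, 0, 0], [0, 4, 0, 0], [0, 0, 4, 1], [0, 0, 0, 4]]

The characteristic polynomial is det(xI - A) = (x - 4)^4, so the eigenvalues are 4 (algebraic multiplicity 4).

For λ = 4: rank(A - 4I) = 2, rank((A - 4I)^2) = 0. The eigenspace has dimension 4 - 2 = 2, so there are 2 Jordan blocks; the rank sequence gives block sizes [2, 2].

Assembling the blocks gives the Jordan form J above.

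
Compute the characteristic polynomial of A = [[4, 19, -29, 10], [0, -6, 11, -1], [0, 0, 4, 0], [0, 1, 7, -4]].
xI - A = [[x - 4, -19, 29, -10], [0, x + 6, -11, 1], [0, 0, x - 4, 0], [0, -1, -7, x + 4]].

Expanding det(xI - A) along the first row:
det(xI - A) = + (x - 4)·det([[x + 6, -11, 1], [0, x - 4, 0], [-1, -7, x + 4]]) - (-19)·det([[0, -11, 1], [0, x - 4, 0], [0, -7, x + 4]]) + (29)·det([[0, x + 6, 1], [0, 0, 0], [0, -1, x + 4]]) - (-10)·det([[0, x + 6, -11], [0, 0, x - 4], [0, -1, -7]]).

Evaluating gives χ_A(x) = x^4 + 2x^3 - 39x^2 - 40x + 400 = (x - 4)^2(x + 5)^2.

χ_A(x) = (x - 4)^2(x + 5)^2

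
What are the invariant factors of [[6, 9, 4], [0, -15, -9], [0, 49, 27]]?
The Jordan structure of A has elementary divisors (x - 6)^3. Arranging the block sizes at each eigenvalue in decreasing order and taking row products gives the invariant factors.

Invariant factors (smallest first, each dividing the next): (x - 6)^3.

Check: the last factor (x - 6)^3 is the minimal polynomial, and the product (x - 6)^3 is the characteristic polynomial.

(x - 6)^3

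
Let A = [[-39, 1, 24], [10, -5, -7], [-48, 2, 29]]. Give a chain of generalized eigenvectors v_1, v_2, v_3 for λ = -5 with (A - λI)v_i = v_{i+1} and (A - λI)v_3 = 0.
v_1 = [[-2, 0, -3]]^T, v_2 = [[-4, 1, -6]]^T, v_3 = [[-7, 2, -10]]^T

We seek v_1 ∈ ker((A + 5I)^3) \ ker((A + 5I)^2), then set v_{i+1} = (A + 5I) v_i.

One such chain is v_1 = [[-2, 0, -3]]^T, v_2 = [[-4, 1, -6]]^T, v_3 = [[-7, 2, -10]]^T. Check: (A + 5I) v_3 = [[0, 0, 0]]^T = 0.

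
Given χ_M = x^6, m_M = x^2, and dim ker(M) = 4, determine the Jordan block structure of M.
λ = 0: algebraic multiplicity 6 (exponent in χ_M), largest block size 2 (exponent in m_M), 4 blocks (geometric multiplicity). These force block sizes [2, 2, 1, 1].

Jordan blocks: (0, 2), (0, 2), (0, 1), (0, 1)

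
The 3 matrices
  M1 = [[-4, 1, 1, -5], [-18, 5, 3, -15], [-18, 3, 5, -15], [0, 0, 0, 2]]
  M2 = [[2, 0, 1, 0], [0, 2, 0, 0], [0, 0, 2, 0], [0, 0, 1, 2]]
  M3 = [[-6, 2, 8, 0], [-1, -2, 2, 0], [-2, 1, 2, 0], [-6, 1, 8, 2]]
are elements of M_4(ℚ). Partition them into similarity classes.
2 classes: {M1, M2}, {M3}

Characteristic polynomials: χ_{M1} = (x - 2)^4, χ_{M2} = (x - 2)^4, χ_{M3} = (x - 2)(x + 2)^3.

{M1, M2}: invariant factors x - 2, x - 2, (x - 2)^2.

{M3}: invariant factors (x - 2)(x + 2)^3.

Matrices are similar if and only if their invariant-factor lists agree; the partition into similarity classes is {M1, M2}, {M3}.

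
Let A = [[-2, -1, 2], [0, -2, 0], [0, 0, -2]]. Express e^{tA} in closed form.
A has Jordan form J = [[-2, 1, 0], [0, -2, 0], [0, 0, -2]] with A = PJP^{-1}, so e^{tA} = P e^{tJ} P^{-1}.

For a Jordan block J_k(λ), e^{tJ_k(λ)} = e^{λt} · (I + tN + t^2 N^2/2! + ... + t^{k-1} N^{k-1}/(k-1)!) where N is the nilpotent superdiagonal part.

Assembling the blocks and conjugating back gives the entries of e^{tA} as shown above.

e^{tA} = [[e^{-2*t}, -t*e^{-2*t}, 2*t*e^{-2*t}], [0, e^{-2*t}, 0], [0, 0, e^{-2*t}]]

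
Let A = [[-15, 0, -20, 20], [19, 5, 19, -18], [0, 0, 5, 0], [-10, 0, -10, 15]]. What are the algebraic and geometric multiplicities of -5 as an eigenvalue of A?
algebraic multiplicity 1, geometric multiplicity 1

The characteristic polynomial is (x - 5)^3(x + 5), so the factor x + 5 appears with exponent 1: the algebraic multiplicity is 1.

rank(A + 5I) = 3, so the eigenspace has dimension 4 - 3 = 1: the geometric multiplicity is 1.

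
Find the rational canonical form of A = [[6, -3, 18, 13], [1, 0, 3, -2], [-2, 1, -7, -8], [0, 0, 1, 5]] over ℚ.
The invariant factors of A (the non-unit diagonal entries of the Smith normal form of xI - A over ℚ[x]) are (x - 4)(x^3 - 3x + 1), each dividing the next. The characteristic polynomial is their product, (x - 4)(x^3 - 3x + 1).

The rational canonical form is the block-diagonal matrix of companion matrices C(f_i):
R = [[0, 0, 0, 4], [1, 0, 0, -13], [0, 1, 0, 3], [0, 0, 1, 4]].

Note the characteristic polynomial does not split into linear factors over ℚ, so A has no Jordan form over ℚ; the rational canonical form exists over any field.

R = [[0, 0, 0, 4], [1, 0, 0, -13], [0, 1, 0, 3], [0, 0, 1, 4]]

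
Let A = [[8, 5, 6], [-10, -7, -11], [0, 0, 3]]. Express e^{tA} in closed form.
e^{tA} = [[(2*e^{5*t} - 1)*e^{-2*t}, (e^{5*t} - 1)*e^{-2*t}, ((t + 1)*e^{5*t} - 1)*e^{-2*t}], [2*(1 - e^{5*t})*e^{-2*t}, (2 - e^{5*t})*e^{-2*t}, (-(t + 2)*e^{5*t} + 2)*e^{-2*t}], [0, 0, e^{3*t}]]

A has Jordan form J = [[-2, 0, 0], [0, 3, 1], [0, 0, 3]] with A = PJP^{-1}, so e^{tA} = P e^{tJ} P^{-1}.

For a Jordan block J_k(λ), e^{tJ_k(λ)} = e^{λt} · (I + tN + t^2 N^2/2! + ... + t^{k-1} N^{k-1}/(k-1)!) where N is the nilpotent superdiagonal part.

Assembling the blocks and conjugating back gives the entries of e^{tA} as shown above.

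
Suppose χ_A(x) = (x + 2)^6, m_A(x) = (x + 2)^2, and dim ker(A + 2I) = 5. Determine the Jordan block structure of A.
Jordan blocks: (-2, 2), (-2, 1), (-2, 1), (-2, 1), (-2, 1)

λ = -2: algebraic multiplicity 6 (exponent in χ_A), largest block size 2 (exponent in m_A), 5 blocks (geometric multiplicity). These force block sizes [2, 1, 1, 1, 1].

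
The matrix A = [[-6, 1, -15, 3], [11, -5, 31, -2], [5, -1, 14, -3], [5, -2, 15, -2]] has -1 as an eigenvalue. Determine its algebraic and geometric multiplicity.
algebraic multiplicity 3, geometric multiplicity 1

The characteristic polynomial is (x - 4)(x + 1)^3, so the factor x + 1 appears with exponent 3: the algebraic multiplicity is 3.

rank(A + I) = 3, so the eigenspace has dimension 4 - 3 = 1: the geometric multiplicity is 1.

Since 1 < 3, A is not diagonalizable.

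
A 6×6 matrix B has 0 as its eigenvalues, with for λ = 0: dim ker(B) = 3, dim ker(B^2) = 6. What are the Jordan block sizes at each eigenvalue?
λ = 0: successive nullity increments [3, 3] count blocks of size ≥ k; block sizes are [2, 2, 2].

Jordan blocks: (0, 2), (0, 2), (0, 2)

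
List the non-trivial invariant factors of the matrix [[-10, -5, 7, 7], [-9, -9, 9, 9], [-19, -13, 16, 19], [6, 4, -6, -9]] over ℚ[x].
The Jordan structure of A has elementary divisors (x + 3)^3, (x + 3). Arranging the block sizes at each eigenvalue in decreasing order and taking row products gives the invariant factors.

Invariant factors (smallest first, each dividing the next): x + 3, (x + 3)^3.

Check: the last factor (x + 3)^3 is the minimal polynomial, and the product (x + 3)^4 is the characteristic polynomial.

x + 3, (x + 3)^3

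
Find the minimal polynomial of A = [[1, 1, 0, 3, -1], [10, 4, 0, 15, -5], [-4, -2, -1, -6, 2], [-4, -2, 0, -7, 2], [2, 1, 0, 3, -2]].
m_A(x) = (x + 1)^2

The characteristic polynomial factors as (x + 1)^5. The minimal polynomial is ∏(x - λ)^{k_λ} where k_λ is the size of the largest Jordan block at λ.

For λ = -1: rank(A + I) = 1, and the largest Jordan block has size 2 (the smallest k with rank((A + I)^k) = rank((A + I)^(k+1))).

So m_A(x) = (x + 1)^2.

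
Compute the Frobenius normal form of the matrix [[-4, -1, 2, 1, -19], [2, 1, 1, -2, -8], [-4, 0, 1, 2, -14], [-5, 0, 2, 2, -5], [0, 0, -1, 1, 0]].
R = [[0, 0, 0, 0, -45], [1, 0, 0, 0, 0], [0, 1, 0, 0, 5], [0, 0, 1, 0, 9], [0, 0, 0, 1, 0]]

The invariant factors of A (the non-unit diagonal entries of the Smith normal form of xI - A over ℚ[x]) are (x - 3)(x + 3)(x^3 - 5), each dividing the next. The characteristic polynomial is their product, (x - 3)(x + 3)(x^3 - 5).

The rational canonical form is the block-diagonal matrix of companion matrices C(f_i):
R = [[0, 0, 0, 0, -45], [1, 0, 0, 0, 0], [0, 1, 0, 0, 5], [0, 0, 1, 0, 9], [0, 0, 0, 1, 0]].

Note the characteristic polynomial does not split into linear factors over ℚ, so A has no Jordan form over ℚ; the rational canonical form exists over any field.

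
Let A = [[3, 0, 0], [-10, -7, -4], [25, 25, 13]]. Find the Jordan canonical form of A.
The characteristic polynomial is det(xI - A) = (x - 3)^3, so the eigenvalues are 3 (algebraic multiplicity 3).

For λ = 3: rank(A - 3I) = 1, rank((A - 3I)^2) = 0. The eigenspace has dimension 3 - 1 = 2, so there are 2 Jordan blocks; the rank sequence gives block sizes [2, 1].

Assembling the blocks gives the Jordan form J above.

J = [[3, 1, 0], [0, 3, 0], [0, 0, 3]]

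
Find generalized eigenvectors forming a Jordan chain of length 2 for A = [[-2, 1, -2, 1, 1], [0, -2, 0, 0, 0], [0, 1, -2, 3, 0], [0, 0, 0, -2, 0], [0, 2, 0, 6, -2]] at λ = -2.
v_1 = [[0, 0, 0, 0, 1]]^T, v_2 = [[1, 0, 0, 0, 0]]^T

We seek v_1 ∈ ker((A + 2I)^2) \ ker(A + 2I), then set v_{i+1} = (A + 2I) v_i.

One such chain is v_1 = [[0, 0, 0, 0, 1]]^T, v_2 = [[1, 0, 0, 0, 0]]^T. Check: (A + 2I) v_2 = [[0, 0, 0, 0, 0]]^T = 0.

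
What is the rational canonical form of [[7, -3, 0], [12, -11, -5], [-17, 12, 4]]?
The invariant factors of A (the non-unit diagonal entries of the Smith normal form of xI - A over ℚ[x]) are x^3 + 3x - 1, each dividing the next. The characteristic polynomial is their product, x^3 + 3x - 1.

The rational canonical form is the block-diagonal matrix of companion matrices C(f_i):
R = [[0, 0, 1], [1, 0, -3], [0, 1, 0]].

Note the characteristic polynomial does not split into linear factors over ℚ, so A has no Jordan form over ℚ; the rational canonical form exists over any field.

R = [[0, 0, 1], [1, 0, -3], [0, 1, 0]]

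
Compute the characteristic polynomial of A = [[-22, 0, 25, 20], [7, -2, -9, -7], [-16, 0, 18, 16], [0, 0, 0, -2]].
χ_A(x) = (x + 2)^4

xI - A = [[x + 22, 0, -25, -20], [-7, x + 2, 9, 7], [16, 0, x - 18, -16], [0, 0, 0, x + 2]].

Expanding det(xI - A) along the first row:
det(xI - A) = + (x + 22)·det([[x + 2, 9, 7], [0, x - 18, -16], [0, 0, x + 2]]) - (0)·det([[-7, 9, 7], [16, x - 18, -16], [0, 0, x + 2]]) + (-25)·det([[-7, x + 2, 7], [16, 0, -16], [0, 0, x + 2]]) - (-20)·det([[-7, x + 2, 9], [16, 0, x - 18], [0, 0, 0]]).

Evaluating gives χ_A(x) = x^4 + 8x^3 + 24x^2 + 32x + 16 = (x + 2)^4.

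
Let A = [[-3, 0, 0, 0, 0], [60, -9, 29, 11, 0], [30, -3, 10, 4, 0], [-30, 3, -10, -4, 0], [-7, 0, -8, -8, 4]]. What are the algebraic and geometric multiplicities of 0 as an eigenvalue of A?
The characteristic polynomial is x^2(x - 4)(x + 3)^2, so the factor x appears with exponent 2: the algebraic multiplicity is 2.

rank(A) = 4, so the eigenspace has dimension 5 - 4 = 1: the geometric multiplicity is 1.

Since 1 < 2, A is not diagonalizable.

algebraic multiplicity 2, geometric multiplicity 1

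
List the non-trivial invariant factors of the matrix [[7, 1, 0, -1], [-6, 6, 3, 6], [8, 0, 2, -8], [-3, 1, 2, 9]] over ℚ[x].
The Jordan structure of A has elementary divisors (x - 6)^3, (x - 6). Arranging the block sizes at each eigenvalue in decreasing order and taking row products gives the invariant factors.

Invariant factors (smallest first, each dividing the next): x - 6, (x - 6)^3.

Check: the last factor (x - 6)^3 is the minimal polynomial, and the product (x - 6)^4 is the characteristic polynomial.

x - 6, (x - 6)^3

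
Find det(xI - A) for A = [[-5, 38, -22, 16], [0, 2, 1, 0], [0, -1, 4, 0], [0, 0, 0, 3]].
χ_A(x) = (x - 3)^3(x + 5)

xI - A = [[x + 5, -38, 22, -16], [0, x - 2, -1, 0], [0, 1, x - 4, 0], [0, 0, 0, x - 3]].

Expanding det(xI - A) along the first row:
det(xI - A) = + (x + 5)·det([[x - 2, -1, 0], [1, x - 4, 0], [0, 0, x - 3]]) - (-38)·det([[0, -1, 0], [0, x - 4, 0], [0, 0, x - 3]]) + (22)·det([[0, x - 2, 0], [0, 1, 0], [0, 0, x - 3]]) - (-16)·det([[0, x - 2, -1], [0, 1, x - 4], [0, 0, 0]]).

Evaluating gives χ_A(x) = x^4 - 4x^3 - 18x^2 + 108x - 135 = (x - 3)^3(x + 5).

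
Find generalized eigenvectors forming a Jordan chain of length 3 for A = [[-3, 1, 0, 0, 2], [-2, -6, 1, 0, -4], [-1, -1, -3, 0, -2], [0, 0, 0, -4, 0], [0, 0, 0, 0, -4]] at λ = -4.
v_1 = [[0, 0, 1, 0, 0]]^T, v_2 = [[0, 1, 1, 0, 0]]^T, v_3 = [[1, -1, 0, 0, 0]]^T

We seek v_1 ∈ ker((A + 4I)^3) \ ker((A + 4I)^2), then set v_{i+1} = (A + 4I) v_i.

One such chain is v_1 = [[0, 0, 1, 0, 0]]^T, v_2 = [[0, 1, 1, 0, 0]]^T, v_3 = [[1, -1, 0, 0, 0]]^T. Check: (A + 4I) v_3 = [[0, 0, 0, 0, 0]]^T = 0.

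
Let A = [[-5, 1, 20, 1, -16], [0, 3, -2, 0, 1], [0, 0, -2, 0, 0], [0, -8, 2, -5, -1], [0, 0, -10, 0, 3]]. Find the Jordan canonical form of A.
J = [[-5, 1, 0, 0, 0], [0, -5, 0, 0, 0], [0, 0, -2, 0, 0], [0, 0, 0, 3, 1], [0, 0, 0, 0, 3]]

The characteristic polynomial is det(xI - A) = (x - 3)^2(x + 2)(x + 5)^2, so the eigenvalues are -5 (algebraic multiplicity 2), -2 (algebraic multiplicity 1), 3 (algebraic multiplicity 2).

For λ = -5: rank(A + 5I) = 4, rank((A + 5I)^2) = 3. The eigenspace has dimension 5 - 4 = 1, so there is 1 Jordan block; the rank sequence gives block sizes [2].

For λ = -2: algebraic multiplicity 1 gives one 1×1 block.

For λ = 3: rank(A - 3I) = 4, rank((A - 3I)^2) = 3. The eigenspace has dimension 5 - 4 = 1, so there is 1 Jordan block; the rank sequence gives block sizes [2].

Assembling the blocks gives the Jordan form J above.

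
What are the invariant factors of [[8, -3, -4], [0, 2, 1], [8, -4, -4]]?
The Jordan structure of A has elementary divisors (x - 2)^3. Arranging the block sizes at each eigenvalue in decreasing order and taking row products gives the invariant factors.

Invariant factors (smallest first, each dividing the next): (x - 2)^3.

Check: the last factor (x - 2)^3 is the minimal polynomial, and the product (x - 2)^3 is the characteristic polynomial.

(x - 2)^3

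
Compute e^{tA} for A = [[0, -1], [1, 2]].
A has Jordan form J = [[1, 1], [0, 1]] with A = PJP^{-1}, so e^{tA} = P e^{tJ} P^{-1}.

For a Jordan block J_k(λ), e^{tJ_k(λ)} = e^{λt} · (I + tN + t^2 N^2/2! + ... + t^{k-1} N^{k-1}/(k-1)!) where N is the nilpotent superdiagonal part.

Assembling the blocks and conjugating back gives the entries of e^{tA} as shown above.

e^{tA} = [[(1 - t)*e^{t}, -t*e^{t}], [t*e^{t}, (t + 1)*e^{t}]]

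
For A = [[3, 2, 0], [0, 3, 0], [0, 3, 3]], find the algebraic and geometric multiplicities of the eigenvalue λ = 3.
The characteristic polynomial is (x - 3)^3, so the factor x - 3 appears with exponent 3: the algebraic multiplicity is 3.

rank(A - 3I) = 1, so the eigenspace has dimension 3 - 1 = 2: the geometric multiplicity is 2.

Since 2 < 3, A is not diagonalizable.

algebraic multiplicity 3, geometric multiplicity 2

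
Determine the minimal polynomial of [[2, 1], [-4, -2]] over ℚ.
The characteristic polynomial factors as x^2. The minimal polynomial is ∏(x - λ)^{k_λ} where k_λ is the size of the largest Jordan block at λ.

For λ = 0: rank(A) = 1, and the largest Jordan block has size 2 (the smallest k with rank(A^k) = rank(A^(k+1))).

So m_A(x) = x^2.

m_A(x) = x^2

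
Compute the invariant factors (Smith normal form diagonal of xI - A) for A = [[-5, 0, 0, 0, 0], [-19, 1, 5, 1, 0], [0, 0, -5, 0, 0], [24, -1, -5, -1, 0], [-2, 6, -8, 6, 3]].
The Jordan structure of A has elementary divisors (x + 5), (x + 5), x^2, (x - 3). Arranging the block sizes at each eigenvalue in decreasing order and taking row products gives the invariant factors.

Invariant factors (smallest first, each dividing the next): x + 5, x^2(x - 3)(x + 5).

Check: the last factor x^2(x - 3)(x + 5) is the minimal polynomial, and the product x^2(x - 3)(x + 5)^2 is the characteristic polynomial.

x + 5, x^2(x - 3)(x + 5)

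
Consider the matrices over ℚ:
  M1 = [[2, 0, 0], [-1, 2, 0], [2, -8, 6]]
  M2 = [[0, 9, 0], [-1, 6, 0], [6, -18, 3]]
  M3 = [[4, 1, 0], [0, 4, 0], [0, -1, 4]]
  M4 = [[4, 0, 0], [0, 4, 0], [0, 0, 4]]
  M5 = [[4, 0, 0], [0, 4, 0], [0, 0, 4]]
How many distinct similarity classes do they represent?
4 classes: {M1}, {M2}, {M3}, {M4, M5}

Characteristic polynomials: χ_{M1} = (x - 6)(x - 2)^2, χ_{M2} = (x - 3)^3, χ_{M3} = (x - 4)^3, χ_{M4} = (x - 4)^3, χ_{M5} = (x - 4)^3.

{M1}: invariant factors (x - 6)(x - 2)^2.

{M2}: invariant factors x - 3, (x - 3)^2.

{M3}: invariant factors x - 4, (x - 4)^2.

{M4, M5}: invariant factors x - 4, x - 4, x - 4.

Matrices are similar if and only if their invariant-factor lists agree; the partition into similarity classes is {M1}, {M2}, {M3}, {M4, M5}.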